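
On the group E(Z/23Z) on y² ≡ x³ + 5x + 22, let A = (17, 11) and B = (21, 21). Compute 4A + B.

(17, 12)

First 4A:
Double-and-add on 4 = (100)₂. Start with A = (17, 11) for the leading 1-bit.
double: tangent at (17, 11): λ = (3·17² + 5)/(2·11) ≡ 21/22. 22⁻¹ ≡ 22 (mod 23) since 22·22 = 484 ≡ 1, so λ ≡ 21·22 ≡ 2.
  x = λ² - 17 - 17 = 4 - 34 ≡ 16; y = λ·(17 - 16) - 11 ≡ 14. → (16, 14)
double: tangent at (16, 14): λ = (3·16² + 5)/(2·14) ≡ 14/5. 5⁻¹ ≡ 14 (mod 23), so λ ≡ 14·14 ≡ 12.
  x = λ² - 16 - 16 = 144 - 32 ≡ 20; y = λ·(16 - 20) - 14 ≡ 7. → (20, 7)
4A = (20, 7).
Finally 4A + B:
(20, 7) + (21, 21). λ = (21 - 7)/(21 - 20) ≡ 14/1 mod 23. 1⁻¹ ≡ 1 (mod 23) since 1·1 = 1 ≡ 1, so λ ≡ 14.
  x = λ² - 20 - 21 = 196 - 41 ≡ 17; y = λ·(20 - 17) - 7 ≡ 12. → (17, 12)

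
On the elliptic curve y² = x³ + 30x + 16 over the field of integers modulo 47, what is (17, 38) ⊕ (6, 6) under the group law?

(1, 0)

(17, 38) + (6, 6). λ = (6 - 38)/(6 - 17) ≡ 15/36 mod 47. 36⁻¹ ≡ 17 (mod 47), so λ ≡ 20.
  x = λ² - 17 - 6 = 400 - 23 ≡ 1; y = λ·(17 - 1) - 38 ≡ 0. → (1, 0)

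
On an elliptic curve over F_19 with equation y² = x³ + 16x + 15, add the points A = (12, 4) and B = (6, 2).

(12, 4) + (6, 2). λ = (2 - 4)/(6 - 12) ≡ 17/13 mod 19. 13⁻¹ ≡ 3 (mod 19), so λ ≡ 13.
  x = λ² - 12 - 6 = 169 - 18 ≡ 18; y = λ·(12 - 18) - 4 ≡ 13. → (18, 13)

(18, 13)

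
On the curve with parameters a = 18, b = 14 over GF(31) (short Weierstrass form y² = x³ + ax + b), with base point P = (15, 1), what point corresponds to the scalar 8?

(3, 8)

Repeated addition: build up to 8P.
2P: tangent at (15, 1): λ = (3·15² + 18)/(2·1) ≡ 11/2. 2⁻¹ ≡ 16 (mod 31), so λ ≡ 11·16 ≡ 21.
  x = λ² - 15 - 15 = 441 - 30 ≡ 8; y = λ·(15 - 8) - 1 ≡ 22. → (8, 22)
3P: (8, 22) + (15, 1). λ = (1 - 22)/(15 - 8) ≡ 10/7 mod 31. 7⁻¹ ≡ 9 (mod 31) since 7·9 = 63 ≡ 1, so λ ≡ 28.
  x = λ² - 8 - 15 = 784 - 23 ≡ 17; y = λ·(8 - 17) - 22 ≡ 5. → (17, 5)
4P: (17, 5) + (15, 1). λ = (1 - 5)/(15 - 17) ≡ 27/29 mod 31. 29⁻¹ ≡ 15 (mod 31) since 29·15 = 435 ≡ 1, so λ ≡ 2.
  x = λ² - 17 - 15 = 4 - 32 ≡ 3; y = λ·(17 - 3) - 5 ≡ 23. → (3, 23)
5P: (3, 23) + (15, 1). λ = (1 - 23)/(15 - 3) ≡ 9/12 mod 31. 12⁻¹ ≡ 13 (mod 31), so λ ≡ 24.
  x = λ² - 3 - 15 = 576 - 18 ≡ 0; y = λ·(3 - 0) - 23 ≡ 18. → (0, 18)
6P: (0, 18) + (15, 1). λ = (1 - 18)/(15 - 0) ≡ 14/15 mod 31. 15⁻¹ ≡ 29 (mod 31) since 15·29 = 435 ≡ 1, so λ ≡ 3.
  x = λ² - 0 - 15 = 9 - 15 ≡ 25; y = λ·(0 - 25) - 18 ≡ 0. → (25, 0)
7P: (25, 0) + (15, 1). λ = (1 - 0)/(15 - 25) ≡ 1/21 mod 31. 21⁻¹ ≡ 3 (mod 31) since 21·3 = 63 ≡ 1, so λ ≡ 3.
  x = λ² - 25 - 15 = 9 - 40 ≡ 0; y = λ·(25 - 0) - 0 ≡ 13. → (0, 13)
8P: (0, 13) + (15, 1). λ = (1 - 13)/(15 - 0) ≡ 19/15 mod 31. 15⁻¹ ≡ 29 (mod 31) since 15·29 = 435 ≡ 1, so λ ≡ 24.
  x = λ² - 0 - 15 = 576 - 15 ≡ 3; y = λ·(0 - 3) - 13 ≡ 8. → (3, 8)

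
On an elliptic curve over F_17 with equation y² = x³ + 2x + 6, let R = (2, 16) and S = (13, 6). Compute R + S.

(2, 16) + (13, 6). λ = (6 - 16)/(13 - 2) ≡ 7/11 mod 17. 11⁻¹ ≡ 14 (mod 17), so λ ≡ 13.
  x = λ² - 2 - 13 = 169 - 15 ≡ 1; y = λ·(2 - 1) - 16 ≡ 14. → (1, 14)

(1, 14)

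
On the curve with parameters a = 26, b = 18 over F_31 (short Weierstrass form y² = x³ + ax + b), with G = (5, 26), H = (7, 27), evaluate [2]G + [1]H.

First 2G:
Repeated addition: build up to 2G.
2G: tangent at (5, 26): λ = (3·5² + 26)/(2·26) ≡ 8/21. 21⁻¹ ≡ 3 (mod 31), so λ ≡ 8·3 ≡ 24.
  x = λ² - 5 - 5 = 576 - 10 ≡ 8; y = λ·(5 - 8) - 26 ≡ 26. → (8, 26)
2G = (8, 26).
Finally 2G + H:
(8, 26) + (7, 27). λ = (27 - 26)/(7 - 8) ≡ 1/30 mod 31. 30⁻¹ ≡ 30 (mod 31) since 30·30 = 900 ≡ 1, so λ ≡ 30.
  x = λ² - 8 - 7 = 900 - 15 ≡ 17; y = λ·(8 - 17) - 26 ≡ 14. → (17, 14)

(17, 14)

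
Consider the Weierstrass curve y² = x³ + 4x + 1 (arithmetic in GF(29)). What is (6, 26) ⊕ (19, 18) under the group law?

(26, 22)

(6, 26) + (19, 18). λ = (18 - 26)/(19 - 6) ≡ 21/13 mod 29. 13⁻¹ ≡ 9 (mod 29), so λ ≡ 15.
  x = λ² - 6 - 19 = 225 - 25 ≡ 26; y = λ·(6 - 26) - 26 ≡ 22. → (26, 22)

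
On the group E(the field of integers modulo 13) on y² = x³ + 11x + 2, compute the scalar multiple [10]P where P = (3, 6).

O

Repeated addition: build up to 10P.
2P: tangent at (3, 6): λ = (3·3² + 11)/(2·6) ≡ 12/12. 12⁻¹ ≡ 12 (mod 13), so λ ≡ 12·12 ≡ 1.
  x = λ² - 3 - 3 = 1 - 6 ≡ 8; y = λ·(3 - 8) - 6 ≡ 2. → (8, 2)
3P: (8, 2) + (3, 6). λ = (6 - 2)/(3 - 8) ≡ 4/8 mod 13. 8⁻¹ ≡ 5 (mod 13), so λ ≡ 7.
  x = λ² - 8 - 3 = 49 - 11 ≡ 12; y = λ·(8 - 12) - 2 ≡ 9. → (12, 9)
4P: (12, 9) + (3, 6). λ = (6 - 9)/(3 - 12) ≡ 10/4 mod 13. 4⁻¹ ≡ 10 (mod 13) since 4·10 = 40 ≡ 1, so λ ≡ 9.
  x = λ² - 12 - 3 = 81 - 15 ≡ 1; y = λ·(12 - 1) - 9 ≡ 12. → (1, 12)
5P: (1, 12) + (3, 6). λ = (6 - 12)/(3 - 1) ≡ 7/2 mod 13. 2⁻¹ ≡ 7 (mod 13), so λ ≡ 10.
  x = λ² - 1 - 3 = 100 - 4 ≡ 5; y = λ·(1 - 5) - 12 ≡ 0. → (5, 0)
6P: (5, 0) + (3, 6). λ = (6 - 0)/(3 - 5) ≡ 6/11 mod 13. 11⁻¹ ≡ 6 (mod 13) since 11·6 = 66 ≡ 1, so λ ≡ 10.
  x = λ² - 5 - 3 = 100 - 8 ≡ 1; y = λ·(5 - 1) - 0 ≡ 1. → (1, 1)
7P: (1, 1) + (3, 6). λ = (6 - 1)/(3 - 1) ≡ 5/2 mod 13. 2⁻¹ ≡ 7 (mod 13), so λ ≡ 9.
  x = λ² - 1 - 3 = 81 - 4 ≡ 12; y = λ·(1 - 12) - 1 ≡ 4. → (12, 4)
8P: (12, 4) + (3, 6). λ = (6 - 4)/(3 - 12) ≡ 2/4 mod 13. 4⁻¹ ≡ 10 (mod 13), so λ ≡ 7.
  x = λ² - 12 - 3 = 49 - 15 ≡ 8; y = λ·(12 - 8) - 4 ≡ 11. → (8, 11)
9P: (8, 11) + (3, 6). λ = (6 - 11)/(3 - 8) ≡ 8/8 mod 13. 8⁻¹ ≡ 5 (mod 13), so λ ≡ 1.
  x = λ² - 8 - 3 = 1 - 11 ≡ 3; y = λ·(8 - 3) - 11 ≡ 7. → (3, 7)
10P: (3, 7) + (3, 6): same x and y₁ ≡ -y₂, so the sum is ∞.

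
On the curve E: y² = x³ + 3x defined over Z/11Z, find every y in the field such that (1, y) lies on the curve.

x³ + 3x + 0 = 4 ≡ 4 (mod 11).
Square roots of 4 mod 11: 2 and 9 (since 2² = 4 ≡ 4).

2, 9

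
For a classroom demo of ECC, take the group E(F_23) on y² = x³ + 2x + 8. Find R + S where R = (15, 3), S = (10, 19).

(15, 3) + (10, 19). λ = (19 - 3)/(10 - 15) ≡ 16/18 mod 23. 18⁻¹ ≡ 9 (mod 23), so λ ≡ 6.
  x = λ² - 15 - 10 = 36 - 25 ≡ 11; y = λ·(15 - 11) - 3 ≡ 21. → (11, 21)

(11, 21)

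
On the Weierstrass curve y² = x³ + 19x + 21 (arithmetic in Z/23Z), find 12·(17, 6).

(17, 17)

Write Q = (17, 6).
Repeated addition: build up to 12Q.
2Q: tangent at (17, 6): λ = (3·17² + 19)/(2·6) ≡ 12/12. 12⁻¹ ≡ 2 (mod 23) since 12·2 = 24 ≡ 1, so λ ≡ 12·2 ≡ 1.
  x = λ² - 17 - 17 = 1 - 34 ≡ 13; y = λ·(17 - 13) - 6 ≡ 21. → (13, 21)
3Q: (13, 21) + (17, 6). λ = (6 - 21)/(17 - 13) ≡ 8/4 mod 23. 4⁻¹ ≡ 6 (mod 23) since 4·6 = 24 ≡ 1, so λ ≡ 2.
  x = λ² - 13 - 17 = 4 - 30 ≡ 20; y = λ·(13 - 20) - 21 ≡ 11. → (20, 11)
4Q: (20, 11) + (17, 6). λ = (6 - 11)/(17 - 20) ≡ 18/20 mod 23. 20⁻¹ ≡ 15 (mod 23) since 20·15 = 300 ≡ 1, so λ ≡ 17.
  x = λ² - 20 - 17 = 289 - 37 ≡ 22; y = λ·(20 - 22) - 11 ≡ 1. → (22, 1)
5Q: (22, 1) + (17, 6). λ = (6 - 1)/(17 - 22) ≡ 5/18 mod 23. 18⁻¹ ≡ 9 (mod 23) since 18·9 = 162 ≡ 1, so λ ≡ 22.
  x = λ² - 22 - 17 = 484 - 39 ≡ 8; y = λ·(22 - 8) - 1 ≡ 8. → (8, 8)
6Q: (8, 8) + (17, 6). λ = (6 - 8)/(17 - 8) ≡ 21/9 mod 23. 9⁻¹ ≡ 18 (mod 23), so λ ≡ 10.
  x = λ² - 8 - 17 = 100 - 25 ≡ 6; y = λ·(8 - 6) - 8 ≡ 12. → (6, 12)
7Q: (6, 12) + (17, 6). λ = (6 - 12)/(17 - 6) ≡ 17/11 mod 23. 11⁻¹ ≡ 21 (mod 23) since 11·21 = 231 ≡ 1, so λ ≡ 12.
  x = λ² - 6 - 17 = 144 - 23 ≡ 6; y = λ·(6 - 6) - 12 ≡ 11. → (6, 11)
8Q: (6, 11) + (17, 6). λ = (6 - 11)/(17 - 6) ≡ 18/11 mod 23. 11⁻¹ ≡ 21 (mod 23), so λ ≡ 10.
  x = λ² - 6 - 17 = 100 - 23 ≡ 8; y = λ·(6 - 8) - 11 ≡ 15. → (8, 15)
9Q: (8, 15) + (17, 6). λ = (6 - 15)/(17 - 8) ≡ 14/9 mod 23. 9⁻¹ ≡ 18 (mod 23) since 9·18 = 162 ≡ 1, so λ ≡ 22.
  x = λ² - 8 - 17 = 484 - 25 ≡ 22; y = λ·(8 - 22) - 15 ≡ 22. → (22, 22)
10Q: (22, 22) + (17, 6). λ = (6 - 22)/(17 - 22) ≡ 7/18 mod 23. 18⁻¹ ≡ 9 (mod 23), so λ ≡ 17.
  x = λ² - 22 - 17 = 289 - 39 ≡ 20; y = λ·(22 - 20) - 22 ≡ 12. → (20, 12)
11Q: (20, 12) + (17, 6). λ = (6 - 12)/(17 - 20) ≡ 17/20 mod 23. 20⁻¹ ≡ 15 (mod 23), so λ ≡ 2.
  x = λ² - 20 - 17 = 4 - 37 ≡ 13; y = λ·(20 - 13) - 12 ≡ 2. → (13, 2)
12Q: (13, 2) + (17, 6). λ = (6 - 2)/(17 - 13) ≡ 4/4 mod 23. 4⁻¹ ≡ 6 (mod 23), so λ ≡ 1.
  x = λ² - 13 - 17 = 1 - 30 ≡ 17; y = λ·(13 - 17) - 2 ≡ 17. → (17, 17)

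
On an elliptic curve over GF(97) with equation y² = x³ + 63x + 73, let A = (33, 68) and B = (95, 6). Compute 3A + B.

First 3A:
Repeated addition: build up to 3A.
2A: tangent at (33, 68): λ = (3·33² + 63)/(2·68) ≡ 32/39. 39⁻¹ ≡ 5 (mod 97), so λ ≡ 32·5 ≡ 63.
  x = λ² - 33 - 33 = 3969 - 66 ≡ 23; y = λ·(33 - 23) - 68 ≡ 77. → (23, 77)
3A: (23, 77) + (33, 68). λ = (68 - 77)/(33 - 23) ≡ 88/10 mod 97. 10⁻¹ ≡ 68 (mod 97), so λ ≡ 67.
  x = λ² - 23 - 33 = 4489 - 56 ≡ 68; y = λ·(23 - 68) - 77 ≡ 12. → (68, 12)
3A = (68, 12).
Finally 3A + B:
(68, 12) + (95, 6). λ = (6 - 12)/(95 - 68) ≡ 91/27 mod 97. 27⁻¹ ≡ 18 (mod 97), so λ ≡ 86.
  x = λ² - 68 - 95 = 7396 - 163 ≡ 55; y = λ·(68 - 55) - 12 ≡ 39. → (55, 39)

(55, 39)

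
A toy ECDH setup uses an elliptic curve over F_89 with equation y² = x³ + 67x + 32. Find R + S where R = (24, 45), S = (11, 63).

(18, 22)

(24, 45) + (11, 63). λ = (63 - 45)/(11 - 24) ≡ 18/76 mod 89. 76⁻¹ ≡ 41 (mod 89), so λ ≡ 26.
  x = λ² - 24 - 11 = 676 - 35 ≡ 18; y = λ·(24 - 18) - 45 ≡ 22. → (18, 22)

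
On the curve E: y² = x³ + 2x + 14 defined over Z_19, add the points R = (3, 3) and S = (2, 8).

(3, 3) + (2, 8). λ = (8 - 3)/(2 - 3) ≡ 5/18 mod 19. 18⁻¹ ≡ 18 (mod 19), so λ ≡ 14.
  x = λ² - 3 - 2 = 196 - 5 ≡ 1; y = λ·(3 - 1) - 3 ≡ 6. → (1, 6)

(1, 6)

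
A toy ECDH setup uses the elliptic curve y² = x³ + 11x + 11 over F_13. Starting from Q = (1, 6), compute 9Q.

Repeated addition: build up to 9Q.
2Q: tangent at (1, 6): λ = (3·1² + 11)/(2·6) ≡ 1/12. 12⁻¹ ≡ 12 (mod 13), so λ ≡ 1·12 ≡ 12.
  x = λ² - 1 - 1 = 144 - 2 ≡ 12; y = λ·(1 - 12) - 6 ≡ 5. → (12, 5)
3Q: (12, 5) + (1, 6). λ = (6 - 5)/(1 - 12) ≡ 1/2 mod 13. 2⁻¹ ≡ 7 (mod 13), so λ ≡ 7.
  x = λ² - 12 - 1 = 49 - 13 ≡ 10; y = λ·(12 - 10) - 5 ≡ 9. → (10, 9)
4Q: (10, 9) + (1, 6). λ = (6 - 9)/(1 - 10) ≡ 10/4 mod 13. 4⁻¹ ≡ 10 (mod 13) since 4·10 = 40 ≡ 1, so λ ≡ 9.
  x = λ² - 10 - 1 = 81 - 11 ≡ 5; y = λ·(10 - 5) - 9 ≡ 10. → (5, 10)
5Q: (5, 10) + (1, 6). λ = (6 - 10)/(1 - 5) ≡ 9/9 mod 13. 9⁻¹ ≡ 3 (mod 13), so λ ≡ 1.
  x = λ² - 5 - 1 = 1 - 6 ≡ 8; y = λ·(5 - 8) - 10 ≡ 0. → (8, 0)
6Q: (8, 0) + (1, 6). λ = (6 - 0)/(1 - 8) ≡ 6/6 mod 13. 6⁻¹ ≡ 11 (mod 13) since 6·11 = 66 ≡ 1, so λ ≡ 1.
  x = λ² - 8 - 1 = 1 - 9 ≡ 5; y = λ·(8 - 5) - 0 ≡ 3. → (5, 3)
7Q: (5, 3) + (1, 6). λ = (6 - 3)/(1 - 5) ≡ 3/9 mod 13. 9⁻¹ ≡ 3 (mod 13) since 9·3 = 27 ≡ 1, so λ ≡ 9.
  x = λ² - 5 - 1 = 81 - 6 ≡ 10; y = λ·(5 - 10) - 3 ≡ 4. → (10, 4)
8Q: (10, 4) + (1, 6). λ = (6 - 4)/(1 - 10) ≡ 2/4 mod 13. 4⁻¹ ≡ 10 (mod 13) since 4·10 = 40 ≡ 1, so λ ≡ 7.
  x = λ² - 10 - 1 = 49 - 11 ≡ 12; y = λ·(10 - 12) - 4 ≡ 8. → (12, 8)
9Q: (12, 8) + (1, 6). λ = (6 - 8)/(1 - 12) ≡ 11/2 mod 13. 2⁻¹ ≡ 7 (mod 13) since 2·7 = 14 ≡ 1, so λ ≡ 12.
  x = λ² - 12 - 1 = 144 - 13 ≡ 1; y = λ·(12 - 1) - 8 ≡ 7. → (1, 7)

(1, 7)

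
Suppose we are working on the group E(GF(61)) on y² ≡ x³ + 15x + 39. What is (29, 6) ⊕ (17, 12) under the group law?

(0, 10)

(29, 6) + (17, 12). λ = (12 - 6)/(17 - 29) ≡ 6/49 mod 61. 49⁻¹ ≡ 5 (mod 61) since 49·5 = 245 ≡ 1, so λ ≡ 30.
  x = λ² - 29 - 17 = 900 - 46 ≡ 0; y = λ·(29 - 0) - 6 ≡ 10. → (0, 10)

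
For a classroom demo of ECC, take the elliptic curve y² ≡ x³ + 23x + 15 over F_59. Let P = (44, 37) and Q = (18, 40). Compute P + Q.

(44, 37) + (18, 40). λ = (40 - 37)/(18 - 44) ≡ 3/33 mod 59. 33⁻¹ ≡ 34 (mod 59) since 33·34 = 1122 ≡ 1, so λ ≡ 43.
  x = λ² - 44 - 18 = 1849 - 62 ≡ 17; y = λ·(44 - 17) - 37 ≡ 3. → (17, 3)

(17, 3)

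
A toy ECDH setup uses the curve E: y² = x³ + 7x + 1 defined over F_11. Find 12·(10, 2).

Write Q = (10, 2).
Double-and-add on 12 = (1100)₂. Start with Q = (10, 2) for the leading 1-bit.
double: tangent at (10, 2): λ = (3·10² + 7)/(2·2) ≡ 10/4. 4⁻¹ ≡ 3 (mod 11), so λ ≡ 10·3 ≡ 8.
  x = λ² - 10 - 10 = 64 - 20 ≡ 0; y = λ·(10 - 0) - 2 ≡ 1. → (0, 1)
add Q: (0, 1) + (10, 2). λ = (2 - 1)/(10 - 0) ≡ 1/10 mod 11. 10⁻¹ ≡ 10 (mod 11), so λ ≡ 10.
  x = λ² - 0 - 10 = 100 - 10 ≡ 2; y = λ·(0 - 2) - 1 ≡ 1. → (2, 1)
double: tangent at (2, 1): λ = (3·2² + 7)/(2·1) ≡ 8/2. 2⁻¹ ≡ 6 (mod 11), so λ ≡ 8·6 ≡ 4.
  x = λ² - 2 - 2 = 16 - 4 ≡ 1; y = λ·(2 - 1) - 1 ≡ 3. → (1, 3)
double: tangent at (1, 3): λ = (3·1² + 7)/(2·3) ≡ 10/6. 6⁻¹ ≡ 2 (mod 11), so λ ≡ 10·2 ≡ 9.
  x = λ² - 1 - 1 = 81 - 2 ≡ 2; y = λ·(1 - 2) - 3 ≡ 10. → (2, 10)

(2, 10)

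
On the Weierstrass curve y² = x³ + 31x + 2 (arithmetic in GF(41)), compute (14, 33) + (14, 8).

The two points share x = 14 and their y-coordinates satisfy 33 + 8 ≡ 0 (mod 41), so they are inverses. Their sum is the point at infinity.

O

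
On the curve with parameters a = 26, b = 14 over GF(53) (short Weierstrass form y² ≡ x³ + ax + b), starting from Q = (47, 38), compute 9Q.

(12, 27)

Double-and-add on 9 = (1001)₂. Start with Q = (47, 38) for the leading 1-bit.
double: tangent at (47, 38): λ = (3·47² + 26)/(2·38) ≡ 28/23. 23⁻¹ ≡ 30 (mod 53), so λ ≡ 28·30 ≡ 45.
  x = λ² - 47 - 47 = 2025 - 94 ≡ 23; y = λ·(47 - 23) - 38 ≡ 35. → (23, 35)
double: tangent at (23, 35): λ = (3·23² + 26)/(2·35) ≡ 23/17. 17⁻¹ ≡ 25 (mod 53), so λ ≡ 23·25 ≡ 45.
  x = λ² - 23 - 23 = 2025 - 46 ≡ 18; y = λ·(23 - 18) - 35 ≡ 31. → (18, 31)
double: tangent at (18, 31): λ = (3·18² + 26)/(2·31) ≡ 44/9. 9⁻¹ ≡ 6 (mod 53), so λ ≡ 44·6 ≡ 52.
  x = λ² - 18 - 18 = 2704 - 36 ≡ 18; y = λ·(18 - 18) - 31 ≡ 22. → (18, 22)
add Q: (18, 22) + (47, 38). λ = (38 - 22)/(47 - 18) ≡ 16/29 mod 53. 29⁻¹ ≡ 11 (mod 53), so λ ≡ 17.
  x = λ² - 18 - 47 = 289 - 65 ≡ 12; y = λ·(18 - 12) - 22 ≡ 27. → (12, 27)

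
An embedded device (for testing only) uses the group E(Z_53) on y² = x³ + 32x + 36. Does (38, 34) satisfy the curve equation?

y² = 34² ≡ 43; x³ + 32x + 36 = 56124 ≡ 50 (mod 53). 43 ≠ 50.

no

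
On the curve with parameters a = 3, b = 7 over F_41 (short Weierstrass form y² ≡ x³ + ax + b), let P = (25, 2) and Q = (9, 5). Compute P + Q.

(12, 34)

(25, 2) + (9, 5). λ = (5 - 2)/(9 - 25) ≡ 3/25 mod 41. 25⁻¹ ≡ 23 (mod 41), so λ ≡ 28.
  x = λ² - 25 - 9 = 784 - 34 ≡ 12; y = λ·(25 - 12) - 2 ≡ 34. → (12, 34)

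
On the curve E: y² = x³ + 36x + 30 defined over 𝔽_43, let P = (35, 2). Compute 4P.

Double-and-add on 4 = (100)₂. Start with P = (35, 2) for the leading 1-bit.
double: tangent at (35, 2): λ = (3·35² + 36)/(2·2) ≡ 13/4. 4⁻¹ ≡ 11 (mod 43), so λ ≡ 13·11 ≡ 14.
  x = λ² - 35 - 35 = 196 - 70 ≡ 40; y = λ·(35 - 40) - 2 ≡ 14. → (40, 14)
double: tangent at (40, 14): λ = (3·40² + 36)/(2·14) ≡ 20/28. 28⁻¹ ≡ 20 (mod 43), so λ ≡ 20·20 ≡ 13.
  x = λ² - 40 - 40 = 169 - 80 ≡ 3; y = λ·(40 - 3) - 14 ≡ 37. → (3, 37)

(3, 37)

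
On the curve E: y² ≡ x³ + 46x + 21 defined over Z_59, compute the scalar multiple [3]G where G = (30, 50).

Repeated addition: build up to 3G.
2G: tangent at (30, 50): λ = (3·30² + 46)/(2·50) ≡ 32/41. 41⁻¹ ≡ 36 (mod 59), so λ ≡ 32·36 ≡ 31.
  x = λ² - 30 - 30 = 961 - 60 ≡ 16; y = λ·(30 - 16) - 50 ≡ 30. → (16, 30)
3G: (16, 30) + (30, 50). λ = (50 - 30)/(30 - 16) ≡ 20/14 mod 59. 14⁻¹ ≡ 38 (mod 59), so λ ≡ 52.
  x = λ² - 16 - 30 = 2704 - 46 ≡ 3; y = λ·(16 - 3) - 30 ≡ 56. → (3, 56)

(3, 56)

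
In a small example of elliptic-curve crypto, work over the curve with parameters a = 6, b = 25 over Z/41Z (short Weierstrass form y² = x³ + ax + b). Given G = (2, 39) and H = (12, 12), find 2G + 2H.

(28, 13)

First 2G:
Repeated addition: build up to 2G.
2G: tangent at (2, 39): λ = (3·2² + 6)/(2·39) ≡ 18/37. 37⁻¹ ≡ 10 (mod 41), so λ ≡ 18·10 ≡ 16.
  x = λ² - 2 - 2 = 256 - 4 ≡ 6; y = λ·(2 - 6) - 39 ≡ 20. → (6, 20)
2G = (6, 20).
Next 2H:
Repeated addition: build up to 2H.
2H: tangent at (12, 12): λ = (3·12² + 6)/(2·12) ≡ 28/24. 24⁻¹ ≡ 12 (mod 41) since 24·12 = 288 ≡ 1, so λ ≡ 28·12 ≡ 8.
  x = λ² - 12 - 12 = 64 - 24 ≡ 40; y = λ·(12 - 40) - 12 ≡ 10. → (40, 10)
2H = (40, 10).
Finally 2G + 2H:
(6, 20) + (40, 10). λ = (10 - 20)/(40 - 6) ≡ 31/34 mod 41. 34⁻¹ ≡ 35 (mod 41), so λ ≡ 19.
  x = λ² - 6 - 40 = 361 - 46 ≡ 28; y = λ·(6 - 28) - 20 ≡ 13. → (28, 13)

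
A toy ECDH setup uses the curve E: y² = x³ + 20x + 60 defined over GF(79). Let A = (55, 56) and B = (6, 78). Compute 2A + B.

(67, 15)

First 2A:
Repeated addition: build up to 2A.
2A: tangent at (55, 56): λ = (3·55² + 20)/(2·56) ≡ 10/33. 33⁻¹ ≡ 12 (mod 79) since 33·12 = 396 ≡ 1, so λ ≡ 10·12 ≡ 41.
  x = λ² - 55 - 55 = 1681 - 110 ≡ 70; y = λ·(55 - 70) - 56 ≡ 40. → (70, 40)
2A = (70, 40).
Finally 2A + B:
(70, 40) + (6, 78). λ = (78 - 40)/(6 - 70) ≡ 38/15 mod 79. 15⁻¹ ≡ 58 (mod 79), so λ ≡ 71.
  x = λ² - 70 - 6 = 5041 - 76 ≡ 67; y = λ·(70 - 67) - 40 ≡ 15. → (67, 15)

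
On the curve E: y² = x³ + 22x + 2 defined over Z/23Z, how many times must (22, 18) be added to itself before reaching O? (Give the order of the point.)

2P: tangent at (22, 18): λ = (3·22² + 22)/(2·18) ≡ 2/13. 13⁻¹ ≡ 16 (mod 23) since 13·16 = 208 ≡ 1, so λ ≡ 2·16 ≡ 9.
  x = λ² - 22 - 22 = 81 - 44 ≡ 14; y = λ·(22 - 14) - 18 ≡ 8. → (14, 8)
3P: (14, 8) + (22, 18). λ = (18 - 8)/(22 - 14) ≡ 10/8 mod 23. 8⁻¹ ≡ 3 (mod 23), so λ ≡ 7.
  x = λ² - 14 - 22 = 49 - 36 ≡ 13; y = λ·(14 - 13) - 8 ≡ 22. → (13, 22)
4P: (13, 22) + (22, 18). λ = (18 - 22)/(22 - 13) ≡ 19/9 mod 23. 9⁻¹ ≡ 18 (mod 23), so λ ≡ 20.
  x = λ² - 13 - 22 = 400 - 35 ≡ 20; y = λ·(13 - 20) - 22 ≡ 22. → (20, 22)
5P: (20, 22) + (22, 18). λ = (18 - 22)/(22 - 20) ≡ 19/2 mod 23. 2⁻¹ ≡ 12 (mod 23), so λ ≡ 21.
  x = λ² - 20 - 22 = 441 - 42 ≡ 8; y = λ·(20 - 8) - 22 ≡ 0. → (8, 0)
6P: (8, 0) + (22, 18). λ = (18 - 0)/(22 - 8) ≡ 18/14 mod 23. 14⁻¹ ≡ 5 (mod 23) since 14·5 = 70 ≡ 1, so λ ≡ 21.
  x = λ² - 8 - 22 = 441 - 30 ≡ 20; y = λ·(8 - 20) - 0 ≡ 1. → (20, 1)
7P: (20, 1) + (22, 18). λ = (18 - 1)/(22 - 20) ≡ 17/2 mod 23. 2⁻¹ ≡ 12 (mod 23), so λ ≡ 20.
  x = λ² - 20 - 22 = 400 - 42 ≡ 13; y = λ·(20 - 13) - 1 ≡ 1. → (13, 1)
8P: (13, 1) + (22, 18). λ = (18 - 1)/(22 - 13) ≡ 17/9 mod 23. 9⁻¹ ≡ 18 (mod 23), so λ ≡ 7.
  x = λ² - 13 - 22 = 49 - 35 ≡ 14; y = λ·(13 - 14) - 1 ≡ 15. → (14, 15)
9P: (14, 15) + (22, 18). λ = (18 - 15)/(22 - 14) ≡ 3/8 mod 23. 8⁻¹ ≡ 3 (mod 23) since 8·3 = 24 ≡ 1, so λ ≡ 9.
  x = λ² - 14 - 22 = 81 - 36 ≡ 22; y = λ·(14 - 22) - 15 ≡ 5. → (22, 5)
10P: (22, 5) + (22, 18): same x and y₁ ≡ -y₂, so the sum is O.
10P = O, so the order is 10.

10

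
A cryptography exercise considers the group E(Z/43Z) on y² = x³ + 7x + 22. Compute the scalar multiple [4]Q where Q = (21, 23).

Repeated addition: build up to 4Q.
2Q: tangent at (21, 23): λ = (3·21² + 7)/(2·23) ≡ 40/3. 3⁻¹ ≡ 29 (mod 43), so λ ≡ 40·29 ≡ 42.
  x = λ² - 21 - 21 = 1764 - 42 ≡ 2; y = λ·(21 - 2) - 23 ≡ 1. → (2, 1)
3Q: (2, 1) + (21, 23). λ = (23 - 1)/(21 - 2) ≡ 22/19 mod 43. 19⁻¹ ≡ 34 (mod 43), so λ ≡ 17.
  x = λ² - 2 - 21 = 289 - 23 ≡ 8; y = λ·(2 - 8) - 1 ≡ 26. → (8, 26)
4Q: (8, 26) + (21, 23). λ = (23 - 26)/(21 - 8) ≡ 40/13 mod 43. 13⁻¹ ≡ 10 (mod 43) since 13·10 = 130 ≡ 1, so λ ≡ 13.
  x = λ² - 8 - 21 = 169 - 29 ≡ 11; y = λ·(8 - 11) - 26 ≡ 21. → (11, 21)

(11, 21)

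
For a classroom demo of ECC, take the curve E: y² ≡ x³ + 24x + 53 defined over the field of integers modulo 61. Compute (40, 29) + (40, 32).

The two points share x = 40 and their y-coordinates satisfy 29 + 32 ≡ 0 (mod 61), so they are inverses. Their sum is ∞.

O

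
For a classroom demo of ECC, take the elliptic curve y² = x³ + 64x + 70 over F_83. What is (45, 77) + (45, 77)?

tangent at (45, 77): λ = (3·45² + 64)/(2·77) ≡ 80/71. 71⁻¹ ≡ 76 (mod 83), so λ ≡ 80·76 ≡ 21.
  x = λ² - 45 - 45 = 441 - 90 ≡ 19; y = λ·(45 - 19) - 77 ≡ 54. → (19, 54)

(19, 54)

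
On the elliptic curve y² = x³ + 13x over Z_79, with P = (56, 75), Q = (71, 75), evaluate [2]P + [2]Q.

(0, 0)

First 2P:
Repeated addition: build up to 2P.
2P: tangent at (56, 75): λ = (3·56² + 13)/(2·75) ≡ 20/71. 71⁻¹ ≡ 69 (mod 79) since 71·69 = 4899 ≡ 1, so λ ≡ 20·69 ≡ 37.
  x = λ² - 56 - 56 = 1369 - 112 ≡ 72; y = λ·(56 - 72) - 75 ≡ 44. → (72, 44)
2P = (72, 44).
Next 2Q:
Repeated addition: build up to 2Q.
2Q: tangent at (71, 75): λ = (3·71² + 13)/(2·75) ≡ 47/71. 71⁻¹ ≡ 69 (mod 79), so λ ≡ 47·69 ≡ 4.
  x = λ² - 71 - 71 = 16 - 142 ≡ 32; y = λ·(71 - 32) - 75 ≡ 2. → (32, 2)
2Q = (32, 2).
Finally 2P + 2Q:
(72, 44) + (32, 2). λ = (2 - 44)/(32 - 72) ≡ 37/39 mod 79. 39⁻¹ ≡ 77 (mod 79) since 39·77 = 3003 ≡ 1, so λ ≡ 5.
  x = λ² - 72 - 32 = 25 - 104 ≡ 0; y = λ·(72 - 0) - 44 ≡ 0. → (0, 0)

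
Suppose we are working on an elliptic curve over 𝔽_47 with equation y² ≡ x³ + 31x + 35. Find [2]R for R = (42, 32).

tangent at (42, 32): λ = (3·42² + 31)/(2·32) ≡ 12/17. 17⁻¹ ≡ 36 (mod 47), so λ ≡ 12·36 ≡ 9.
  x = λ² - 42 - 42 = 81 - 84 ≡ 44; y = λ·(42 - 44) - 32 ≡ 44. → (44, 44)

(44, 44)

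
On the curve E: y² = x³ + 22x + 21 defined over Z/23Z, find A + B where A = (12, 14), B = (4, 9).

(12, 14) + (4, 9). λ = (9 - 14)/(4 - 12) ≡ 18/15 mod 23. 15⁻¹ ≡ 20 (mod 23) since 15·20 = 300 ≡ 1, so λ ≡ 15.
  x = λ² - 12 - 4 = 225 - 16 ≡ 2; y = λ·(12 - 2) - 14 ≡ 21. → (2, 21)

(2, 21)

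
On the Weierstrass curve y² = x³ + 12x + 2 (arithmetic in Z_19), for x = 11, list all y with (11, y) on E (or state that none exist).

x³ + 12x + 2 = 1465 ≡ 2 (mod 19).
2 is a non-residue mod 19; no y exists.

none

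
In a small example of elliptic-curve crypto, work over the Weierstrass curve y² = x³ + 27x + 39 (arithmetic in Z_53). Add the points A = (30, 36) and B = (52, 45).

(30, 36) + (52, 45). λ = (45 - 36)/(52 - 30) ≡ 9/22 mod 53. 22⁻¹ ≡ 41 (mod 53), so λ ≡ 51.
  x = λ² - 30 - 52 = 2601 - 82 ≡ 28; y = λ·(30 - 28) - 36 ≡ 13. → (28, 13)

(28, 13)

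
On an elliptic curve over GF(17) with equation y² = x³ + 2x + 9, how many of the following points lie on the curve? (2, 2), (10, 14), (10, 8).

2

(2, 2): 2² ≡ 4, rhs ≡ 4 → on.
(10, 14): 14² ≡ 9, rhs ≡ 9 → on.
(10, 8): 8² ≡ 13, rhs ≡ 9 → off.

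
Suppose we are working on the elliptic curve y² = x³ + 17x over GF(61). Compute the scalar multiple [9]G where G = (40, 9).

Repeated addition: build up to 9G.
2G: tangent at (40, 9): λ = (3·40² + 17)/(2·9) ≡ 59/18. 18⁻¹ ≡ 17 (mod 61) since 18·17 = 306 ≡ 1, so λ ≡ 59·17 ≡ 27.
  x = λ² - 40 - 40 = 729 - 80 ≡ 39; y = λ·(40 - 39) - 9 ≡ 18. → (39, 18)
3G: (39, 18) + (40, 9). λ = (9 - 18)/(40 - 39) ≡ 52/1 mod 61. 1⁻¹ ≡ 1 (mod 61), so λ ≡ 52.
  x = λ² - 39 - 40 = 2704 - 79 ≡ 2; y = λ·(39 - 2) - 18 ≡ 15. → (2, 15)
4G: (2, 15) + (40, 9). λ = (9 - 15)/(40 - 2) ≡ 55/38 mod 61. 38⁻¹ ≡ 53 (mod 61) since 38·53 = 2014 ≡ 1, so λ ≡ 48.
  x = λ² - 2 - 40 = 2304 - 42 ≡ 5; y = λ·(2 - 5) - 15 ≡ 24. → (5, 24)
5G: (5, 24) + (40, 9). λ = (9 - 24)/(40 - 5) ≡ 46/35 mod 61. 35⁻¹ ≡ 7 (mod 61), so λ ≡ 17.
  x = λ² - 5 - 40 = 289 - 45 ≡ 0; y = λ·(5 - 0) - 24 ≡ 0. → (0, 0)
6G: (0, 0) + (40, 9). λ = (9 - 0)/(40 - 0) ≡ 9/40 mod 61. 40⁻¹ ≡ 29 (mod 61) since 40·29 = 1160 ≡ 1, so λ ≡ 17.
  x = λ² - 0 - 40 = 289 - 40 ≡ 5; y = λ·(0 - 5) - 0 ≡ 37. → (5, 37)
7G: (5, 37) + (40, 9). λ = (9 - 37)/(40 - 5) ≡ 33/35 mod 61. 35⁻¹ ≡ 7 (mod 61) since 35·7 = 245 ≡ 1, so λ ≡ 48.
  x = λ² - 5 - 40 = 2304 - 45 ≡ 2; y = λ·(5 - 2) - 37 ≡ 46. → (2, 46)
8G: (2, 46) + (40, 9). λ = (9 - 46)/(40 - 2) ≡ 24/38 mod 61. 38⁻¹ ≡ 53 (mod 61), so λ ≡ 52.
  x = λ² - 2 - 40 = 2704 - 42 ≡ 39; y = λ·(2 - 39) - 46 ≡ 43. → (39, 43)
9G: (39, 43) + (40, 9). λ = (9 - 43)/(40 - 39) ≡ 27/1 mod 61. 1⁻¹ ≡ 1 (mod 61) since 1·1 = 1 ≡ 1, so λ ≡ 27.
  x = λ² - 39 - 40 = 729 - 79 ≡ 40; y = λ·(39 - 40) - 43 ≡ 52. → (40, 52)

(40, 52)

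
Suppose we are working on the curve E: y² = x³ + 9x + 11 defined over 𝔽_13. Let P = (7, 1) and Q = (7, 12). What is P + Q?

O

The two points share x = 7 and their y-coordinates satisfy 1 + 12 ≡ 0 (mod 13), so they are inverses. Their sum is O.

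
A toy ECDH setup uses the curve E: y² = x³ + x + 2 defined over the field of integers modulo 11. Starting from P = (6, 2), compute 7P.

Repeated addition: build up to 7P.
2P: tangent at (6, 2): λ = (3·6² + 1)/(2·2) ≡ 10/4. 4⁻¹ ≡ 3 (mod 11), so λ ≡ 10·3 ≡ 8.
  x = λ² - 6 - 6 = 64 - 12 ≡ 8; y = λ·(6 - 8) - 2 ≡ 4. → (8, 4)
3P: (8, 4) + (6, 2). λ = (2 - 4)/(6 - 8) ≡ 9/9 mod 11. 9⁻¹ ≡ 5 (mod 11), so λ ≡ 1.
  x = λ² - 8 - 6 = 1 - 14 ≡ 9; y = λ·(8 - 9) - 4 ≡ 6. → (9, 6)
4P: (9, 6) + (6, 2). λ = (2 - 6)/(6 - 9) ≡ 7/8 mod 11. 8⁻¹ ≡ 7 (mod 11) since 8·7 = 56 ≡ 1, so λ ≡ 5.
  x = λ² - 9 - 6 = 25 - 15 ≡ 10; y = λ·(9 - 10) - 6 ≡ 0. → (10, 0)
5P: (10, 0) + (6, 2). λ = (2 - 0)/(6 - 10) ≡ 2/7 mod 11. 7⁻¹ ≡ 8 (mod 11), so λ ≡ 5.
  x = λ² - 10 - 6 = 25 - 16 ≡ 9; y = λ·(10 - 9) - 0 ≡ 5. → (9, 5)
6P: (9, 5) + (6, 2). λ = (2 - 5)/(6 - 9) ≡ 8/8 mod 11. 8⁻¹ ≡ 7 (mod 11), so λ ≡ 1.
  x = λ² - 9 - 6 = 1 - 15 ≡ 8; y = λ·(9 - 8) - 5 ≡ 7. → (8, 7)
7P: (8, 7) + (6, 2). λ = (2 - 7)/(6 - 8) ≡ 6/9 mod 11. 9⁻¹ ≡ 5 (mod 11), so λ ≡ 8.
  x = λ² - 8 - 6 = 64 - 14 ≡ 6; y = λ·(8 - 6) - 7 ≡ 9. → (6, 9)

(6, 9)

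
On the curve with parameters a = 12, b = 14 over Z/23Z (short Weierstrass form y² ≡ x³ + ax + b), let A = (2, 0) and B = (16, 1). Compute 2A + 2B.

First 2A:
Repeated addition: build up to 2A.
2A: (2, 0) + (2, 0): same x and y₁ ≡ -y₂, so the sum is ∞.
2A = ∞.
Next 2B:
Repeated addition: build up to 2B.
2B: tangent at (16, 1): λ = (3·16² + 12)/(2·1) ≡ 21/2. 2⁻¹ ≡ 12 (mod 23), so λ ≡ 21·12 ≡ 22.
  x = λ² - 16 - 16 = 484 - 32 ≡ 15; y = λ·(16 - 15) - 1 ≡ 21. → (15, 21)
2B = (15, 21).
Finally 2A + 2B:
∞ + (15, 21) = (15, 21) (identity).

(15, 21)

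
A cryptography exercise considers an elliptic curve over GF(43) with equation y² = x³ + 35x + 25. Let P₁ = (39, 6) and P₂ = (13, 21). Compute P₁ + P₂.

(26, 8)

(39, 6) + (13, 21). λ = (21 - 6)/(13 - 39) ≡ 15/17 mod 43. 17⁻¹ ≡ 38 (mod 43), so λ ≡ 11.
  x = λ² - 39 - 13 = 121 - 52 ≡ 26; y = λ·(39 - 26) - 6 ≡ 8. → (26, 8)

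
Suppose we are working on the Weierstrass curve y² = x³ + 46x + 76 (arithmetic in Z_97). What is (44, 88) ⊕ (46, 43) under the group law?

(44, 88) + (46, 43). λ = (43 - 88)/(46 - 44) ≡ 52/2 mod 97. 2⁻¹ ≡ 49 (mod 97), so λ ≡ 26.
  x = λ² - 44 - 46 = 676 - 90 ≡ 4; y = λ·(44 - 4) - 88 ≡ 79. → (4, 79)

(4, 79)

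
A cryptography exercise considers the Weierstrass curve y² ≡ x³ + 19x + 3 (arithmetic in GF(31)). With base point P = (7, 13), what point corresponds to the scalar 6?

(4, 9)

Double-and-add on 6 = (110)₂. Start with P = (7, 13) for the leading 1-bit.
double: tangent at (7, 13): λ = (3·7² + 19)/(2·13) ≡ 11/26. 26⁻¹ ≡ 6 (mod 31), so λ ≡ 11·6 ≡ 4.
  x = λ² - 7 - 7 = 16 - 14 ≡ 2; y = λ·(7 - 2) - 13 ≡ 7. → (2, 7)
add P: (2, 7) + (7, 13). λ = (13 - 7)/(7 - 2) ≡ 6/5 mod 31. 5⁻¹ ≡ 25 (mod 31) since 5·25 = 125 ≡ 1, so λ ≡ 26.
  x = λ² - 2 - 7 = 676 - 9 ≡ 16; y = λ·(2 - 16) - 7 ≡ 1. → (16, 1)
double: tangent at (16, 1): λ = (3·16² + 19)/(2·1) ≡ 12/2. 2⁻¹ ≡ 16 (mod 31), so λ ≡ 12·16 ≡ 6.
  x = λ² - 16 - 16 = 36 - 32 ≡ 4; y = λ·(16 - 4) - 1 ≡ 9. → (4, 9)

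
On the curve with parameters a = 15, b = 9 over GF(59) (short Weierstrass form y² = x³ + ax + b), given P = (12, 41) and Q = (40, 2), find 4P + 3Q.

First 4P:
Double-and-add on 4 = (100)₂. Start with P = (12, 41) for the leading 1-bit.
double: tangent at (12, 41): λ = (3·12² + 15)/(2·41) ≡ 34/23. 23⁻¹ ≡ 18 (mod 59), so λ ≡ 34·18 ≡ 22.
  x = λ² - 12 - 12 = 484 - 24 ≡ 47; y = λ·(12 - 47) - 41 ≡ 15. → (47, 15)
double: tangent at (47, 15): λ = (3·47² + 15)/(2·15) ≡ 34/30. 30⁻¹ ≡ 2 (mod 59), so λ ≡ 34·2 ≡ 9.
  x = λ² - 47 - 47 = 81 - 94 ≡ 46; y = λ·(47 - 46) - 15 ≡ 53. → (46, 53)
4P = (46, 53).
Next 3Q:
Repeated addition: build up to 3Q.
2Q: tangent at (40, 2): λ = (3·40² + 15)/(2·2) ≡ 36/4. 4⁻¹ ≡ 15 (mod 59) since 4·15 = 60 ≡ 1, so λ ≡ 36·15 ≡ 9.
  x = λ² - 40 - 40 = 81 - 80 ≡ 1; y = λ·(40 - 1) - 2 ≡ 54. → (1, 54)
3Q: (1, 54) + (40, 2). λ = (2 - 54)/(40 - 1) ≡ 7/39 mod 59. 39⁻¹ ≡ 56 (mod 59) since 39·56 = 2184 ≡ 1, so λ ≡ 38.
  x = λ² - 1 - 40 = 1444 - 41 ≡ 46; y = λ·(1 - 46) - 54 ≡ 6. → (46, 6)
3Q = (46, 6).
Finally 4P + 3Q:
(46, 53) + (46, 6): same x and y₁ ≡ -y₂, so the sum is O.

O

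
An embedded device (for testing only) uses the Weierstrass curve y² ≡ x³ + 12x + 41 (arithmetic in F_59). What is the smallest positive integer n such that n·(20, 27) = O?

2P: tangent at (20, 27): λ = (3·20² + 12)/(2·27) ≡ 32/54. 54⁻¹ ≡ 47 (mod 59), so λ ≡ 32·47 ≡ 29.
  x = λ² - 20 - 20 = 841 - 40 ≡ 34; y = λ·(20 - 34) - 27 ≡ 39. → (34, 39)
3P: (34, 39) + (20, 27). λ = (27 - 39)/(20 - 34) ≡ 47/45 mod 59. 45⁻¹ ≡ 21 (mod 59) since 45·21 = 945 ≡ 1, so λ ≡ 43.
  x = λ² - 34 - 20 = 1849 - 54 ≡ 25; y = λ·(34 - 25) - 39 ≡ 53. → (25, 53)
4P: (25, 53) + (20, 27). λ = (27 - 53)/(20 - 25) ≡ 33/54 mod 59. 54⁻¹ ≡ 47 (mod 59), so λ ≡ 17.
  x = λ² - 25 - 20 = 289 - 45 ≡ 8; y = λ·(25 - 8) - 53 ≡ 0. → (8, 0)
5P: (8, 0) + (20, 27). λ = (27 - 0)/(20 - 8) ≡ 27/12 mod 59. 12⁻¹ ≡ 5 (mod 59) since 12·5 = 60 ≡ 1, so λ ≡ 17.
  x = λ² - 8 - 20 = 289 - 28 ≡ 25; y = λ·(8 - 25) - 0 ≡ 6. → (25, 6)
6P: (25, 6) + (20, 27). λ = (27 - 6)/(20 - 25) ≡ 21/54 mod 59. 54⁻¹ ≡ 47 (mod 59), so λ ≡ 43.
  x = λ² - 25 - 20 = 1849 - 45 ≡ 34; y = λ·(25 - 34) - 6 ≡ 20. → (34, 20)
7P: (34, 20) + (20, 27). λ = (27 - 20)/(20 - 34) ≡ 7/45 mod 59. 45⁻¹ ≡ 21 (mod 59) since 45·21 = 945 ≡ 1, so λ ≡ 29.
  x = λ² - 34 - 20 = 841 - 54 ≡ 20; y = λ·(34 - 20) - 20 ≡ 32. → (20, 32)
8P: (20, 32) + (20, 27): same x and y₁ ≡ -y₂, so the sum is O.
8P = O, so the order is 8.

8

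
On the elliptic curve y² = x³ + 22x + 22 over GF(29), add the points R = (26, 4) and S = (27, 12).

(11, 0)

(26, 4) + (27, 12). λ = (12 - 4)/(27 - 26) ≡ 8/1 mod 29. 1⁻¹ ≡ 1 (mod 29), so λ ≡ 8.
  x = λ² - 26 - 27 = 64 - 53 ≡ 11; y = λ·(26 - 11) - 4 ≡ 0. → (11, 0)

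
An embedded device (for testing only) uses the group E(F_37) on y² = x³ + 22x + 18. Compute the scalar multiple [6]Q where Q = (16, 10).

(12, 30)

Double-and-add on 6 = (110)₂. Start with Q = (16, 10) for the leading 1-bit.
double: tangent at (16, 10): λ = (3·16² + 22)/(2·10) ≡ 13/20. 20⁻¹ ≡ 13 (mod 37), so λ ≡ 13·13 ≡ 21.
  x = λ² - 16 - 16 = 441 - 32 ≡ 2; y = λ·(16 - 2) - 10 ≡ 25. → (2, 25)
add Q: (2, 25) + (16, 10). λ = (10 - 25)/(16 - 2) ≡ 22/14 mod 37. 14⁻¹ ≡ 8 (mod 37), so λ ≡ 28.
  x = λ² - 2 - 16 = 784 - 18 ≡ 26; y = λ·(2 - 26) - 25 ≡ 6. → (26, 6)
double: tangent at (26, 6): λ = (3·26² + 22)/(2·6) ≡ 15/12. 12⁻¹ ≡ 34 (mod 37) since 12·34 = 408 ≡ 1, so λ ≡ 15·34 ≡ 29.
  x = λ² - 26 - 26 = 841 - 52 ≡ 12; y = λ·(26 - 12) - 6 ≡ 30. → (12, 30)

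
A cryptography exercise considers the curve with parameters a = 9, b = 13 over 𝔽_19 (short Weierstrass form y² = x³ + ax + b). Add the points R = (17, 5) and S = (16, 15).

(10, 1)

(17, 5) + (16, 15). λ = (15 - 5)/(16 - 17) ≡ 10/18 mod 19. 18⁻¹ ≡ 18 (mod 19) since 18·18 = 324 ≡ 1, so λ ≡ 9.
  x = λ² - 17 - 16 = 81 - 33 ≡ 10; y = λ·(17 - 10) - 5 ≡ 1. → (10, 1)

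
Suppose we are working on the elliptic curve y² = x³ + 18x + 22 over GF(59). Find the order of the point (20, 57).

12

2P: tangent at (20, 57): λ = (3·20² + 18)/(2·57) ≡ 38/55. 55⁻¹ ≡ 44 (mod 59), so λ ≡ 38·44 ≡ 20.
  x = λ² - 20 - 20 = 400 - 40 ≡ 6; y = λ·(20 - 6) - 57 ≡ 46. → (6, 46)
3P: (6, 46) + (20, 57). λ = (57 - 46)/(20 - 6) ≡ 11/14 mod 59. 14⁻¹ ≡ 38 (mod 59) since 14·38 = 532 ≡ 1, so λ ≡ 5.
  x = λ² - 6 - 20 = 25 - 26 ≡ 58; y = λ·(6 - 58) - 46 ≡ 48. → (58, 48)
4P: (58, 48) + (20, 57). λ = (57 - 48)/(20 - 58) ≡ 9/21 mod 59. 21⁻¹ ≡ 45 (mod 59) since 21·45 = 945 ≡ 1, so λ ≡ 51.
  x = λ² - 58 - 20 = 2601 - 78 ≡ 45; y = λ·(58 - 45) - 48 ≡ 25. → (45, 25)
5P: (45, 25) + (20, 57). λ = (57 - 25)/(20 - 45) ≡ 32/34 mod 59. 34⁻¹ ≡ 33 (mod 59) since 34·33 = 1122 ≡ 1, so λ ≡ 53.
  x = λ² - 45 - 20 = 2809 - 65 ≡ 30; y = λ·(45 - 30) - 25 ≡ 3. → (30, 3)
6P: (30, 3) + (20, 57). λ = (57 - 3)/(20 - 30) ≡ 54/49 mod 59. 49⁻¹ ≡ 53 (mod 59), so λ ≡ 30.
  x = λ² - 30 - 20 = 900 - 50 ≡ 24; y = λ·(30 - 24) - 3 ≡ 0. → (24, 0)
7P: (24, 0) + (20, 57). λ = (57 - 0)/(20 - 24) ≡ 57/55 mod 59. 55⁻¹ ≡ 44 (mod 59) since 55·44 = 2420 ≡ 1, so λ ≡ 30.
  x = λ² - 24 - 20 = 900 - 44 ≡ 30; y = λ·(24 - 30) - 0 ≡ 56. → (30, 56)
8P: (30, 56) + (20, 57). λ = (57 - 56)/(20 - 30) ≡ 1/49 mod 59. 49⁻¹ ≡ 53 (mod 59), so λ ≡ 53.
  x = λ² - 30 - 20 = 2809 - 50 ≡ 45; y = λ·(30 - 45) - 56 ≡ 34. → (45, 34)
9P: (45, 34) + (20, 57). λ = (57 - 34)/(20 - 45) ≡ 23/34 mod 59. 34⁻¹ ≡ 33 (mod 59) since 34·33 = 1122 ≡ 1, so λ ≡ 51.
  x = λ² - 45 - 20 = 2601 - 65 ≡ 58; y = λ·(45 - 58) - 34 ≡ 11. → (58, 11)
10P: (58, 11) + (20, 57). λ = (57 - 11)/(20 - 58) ≡ 46/21 mod 59. 21⁻¹ ≡ 45 (mod 59) since 21·45 = 945 ≡ 1, so λ ≡ 5.
  x = λ² - 58 - 20 = 25 - 78 ≡ 6; y = λ·(58 - 6) - 11 ≡ 13. → (6, 13)
11P: (6, 13) + (20, 57). λ = (57 - 13)/(20 - 6) ≡ 44/14 mod 59. 14⁻¹ ≡ 38 (mod 59) since 14·38 = 532 ≡ 1, so λ ≡ 20.
  x = λ² - 6 - 20 = 400 - 26 ≡ 20; y = λ·(6 - 20) - 13 ≡ 2. → (20, 2)
12P: (20, 2) + (20, 57): same x and y₁ ≡ -y₂, so the sum is 𝒪.
12P = 𝒪, so the order is 12.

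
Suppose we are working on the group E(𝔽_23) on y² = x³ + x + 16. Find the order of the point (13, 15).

2P: tangent at (13, 15): λ = (3·13² + 1)/(2·15) ≡ 2/7. 7⁻¹ ≡ 10 (mod 23) since 7·10 = 70 ≡ 1, so λ ≡ 2·10 ≡ 20.
  x = λ² - 13 - 13 = 400 - 26 ≡ 6; y = λ·(13 - 6) - 15 ≡ 10. → (6, 10)
3P: (6, 10) + (13, 15). λ = (15 - 10)/(13 - 6) ≡ 5/7 mod 23. 7⁻¹ ≡ 10 (mod 23), so λ ≡ 4.
  x = λ² - 6 - 13 = 16 - 19 ≡ 20; y = λ·(6 - 20) - 10 ≡ 3. → (20, 3)
4P: (20, 3) + (13, 15). λ = (15 - 3)/(13 - 20) ≡ 12/16 mod 23. 16⁻¹ ≡ 13 (mod 23), so λ ≡ 18.
  x = λ² - 20 - 13 = 324 - 33 ≡ 15; y = λ·(20 - 15) - 3 ≡ 18. → (15, 18)
5P: (15, 18) + (13, 15). λ = (15 - 18)/(13 - 15) ≡ 20/21 mod 23. 21⁻¹ ≡ 11 (mod 23), so λ ≡ 13.
  x = λ² - 15 - 13 = 169 - 28 ≡ 3; y = λ·(15 - 3) - 18 ≡ 0. → (3, 0)
6P: (3, 0) + (13, 15). λ = (15 - 0)/(13 - 3) ≡ 15/10 mod 23. 10⁻¹ ≡ 7 (mod 23) since 10·7 = 70 ≡ 1, so λ ≡ 13.
  x = λ² - 3 - 13 = 169 - 16 ≡ 15; y = λ·(3 - 15) - 0 ≡ 5. → (15, 5)
7P: (15, 5) + (13, 15). λ = (15 - 5)/(13 - 15) ≡ 10/21 mod 23. 21⁻¹ ≡ 11 (mod 23) since 21·11 = 231 ≡ 1, so λ ≡ 18.
  x = λ² - 15 - 13 = 324 - 28 ≡ 20; y = λ·(15 - 20) - 5 ≡ 20. → (20, 20)
8P: (20, 20) + (13, 15). λ = (15 - 20)/(13 - 20) ≡ 18/16 mod 23. 16⁻¹ ≡ 13 (mod 23), so λ ≡ 4.
  x = λ² - 20 - 13 = 16 - 33 ≡ 6; y = λ·(20 - 6) - 20 ≡ 13. → (6, 13)
9P: (6, 13) + (13, 15). λ = (15 - 13)/(13 - 6) ≡ 2/7 mod 23. 7⁻¹ ≡ 10 (mod 23) since 7·10 = 70 ≡ 1, so λ ≡ 20.
  x = λ² - 6 - 13 = 400 - 19 ≡ 13; y = λ·(6 - 13) - 13 ≡ 8. → (13, 8)
10P: (13, 8) + (13, 15): same x and y₁ ≡ -y₂, so the sum is O.
10P = O, so the order is 10.

10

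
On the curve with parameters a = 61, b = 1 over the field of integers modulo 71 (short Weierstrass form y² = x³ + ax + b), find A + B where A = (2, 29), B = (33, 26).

(2, 29) + (33, 26). λ = (26 - 29)/(33 - 2) ≡ 68/31 mod 71. 31⁻¹ ≡ 55 (mod 71), so λ ≡ 48.
  x = λ² - 2 - 33 = 2304 - 35 ≡ 68; y = λ·(2 - 68) - 29 ≡ 69. → (68, 69)

(68, 69)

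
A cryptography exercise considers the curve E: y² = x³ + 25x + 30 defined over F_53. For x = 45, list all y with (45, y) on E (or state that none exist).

22, 31

x³ + 25x + 30 = 92280 ≡ 7 (mod 53).
Square roots of 7 mod 53: 22 and 31 (since 22² = 484 ≡ 7).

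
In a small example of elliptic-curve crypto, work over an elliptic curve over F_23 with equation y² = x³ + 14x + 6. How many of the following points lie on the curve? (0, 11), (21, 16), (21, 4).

(0, 11): 11² ≡ 6, rhs ≡ 6 → on.
(21, 16): 16² ≡ 3, rhs ≡ 16 → off.
(21, 4): 4² ≡ 16, rhs ≡ 16 → on.

2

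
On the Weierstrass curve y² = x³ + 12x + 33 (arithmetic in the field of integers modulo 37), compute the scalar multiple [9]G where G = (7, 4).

Double-and-add on 9 = (1001)₂. Start with G = (7, 4) for the leading 1-bit.
double: tangent at (7, 4): λ = (3·7² + 12)/(2·4) ≡ 11/8. 8⁻¹ ≡ 14 (mod 37) since 8·14 = 112 ≡ 1, so λ ≡ 11·14 ≡ 6.
  x = λ² - 7 - 7 = 36 - 14 ≡ 22; y = λ·(7 - 22) - 4 ≡ 17. → (22, 17)
double: tangent at (22, 17): λ = (3·22² + 12)/(2·17) ≡ 21/34. 34⁻¹ ≡ 12 (mod 37) since 34·12 = 408 ≡ 1, so λ ≡ 21·12 ≡ 30.
  x = λ² - 22 - 22 = 900 - 44 ≡ 5; y = λ·(22 - 5) - 17 ≡ 12. → (5, 12)
double: tangent at (5, 12): λ = (3·5² + 12)/(2·12) ≡ 13/24. 24⁻¹ ≡ 17 (mod 37), so λ ≡ 13·17 ≡ 36.
  x = λ² - 5 - 5 = 1296 - 10 ≡ 28; y = λ·(5 - 28) - 12 ≡ 11. → (28, 11)
add G: (28, 11) + (7, 4). λ = (4 - 11)/(7 - 28) ≡ 30/16 mod 37. 16⁻¹ ≡ 7 (mod 37), so λ ≡ 25.
  x = λ² - 28 - 7 = 625 - 35 ≡ 35; y = λ·(28 - 35) - 11 ≡ 36. → (35, 36)

(35, 36)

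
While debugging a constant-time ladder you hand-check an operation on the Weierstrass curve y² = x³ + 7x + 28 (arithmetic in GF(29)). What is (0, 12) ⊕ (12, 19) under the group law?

(26, 26)

(0, 12) + (12, 19). λ = (19 - 12)/(12 - 0) ≡ 7/12 mod 29. 12⁻¹ ≡ 17 (mod 29) since 12·17 = 204 ≡ 1, so λ ≡ 3.
  x = λ² - 0 - 12 = 9 - 12 ≡ 26; y = λ·(0 - 26) - 12 ≡ 26. → (26, 26)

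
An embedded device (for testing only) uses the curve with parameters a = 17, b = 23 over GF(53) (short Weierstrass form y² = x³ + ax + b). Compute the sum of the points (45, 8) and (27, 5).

(9, 51)

(45, 8) + (27, 5). λ = (5 - 8)/(27 - 45) ≡ 50/35 mod 53. 35⁻¹ ≡ 50 (mod 53), so λ ≡ 9.
  x = λ² - 45 - 27 = 81 - 72 ≡ 9; y = λ·(45 - 9) - 8 ≡ 51. → (9, 51)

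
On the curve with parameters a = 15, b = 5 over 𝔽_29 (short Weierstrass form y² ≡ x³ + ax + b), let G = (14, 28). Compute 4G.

Repeated addition: build up to 4G.
2G: tangent at (14, 28): λ = (3·14² + 15)/(2·28) ≡ 23/27. 27⁻¹ ≡ 14 (mod 29), so λ ≡ 23·14 ≡ 3.
  x = λ² - 14 - 14 = 9 - 28 ≡ 10; y = λ·(14 - 10) - 28 ≡ 13. → (10, 13)
3G: (10, 13) + (14, 28). λ = (28 - 13)/(14 - 10) ≡ 15/4 mod 29. 4⁻¹ ≡ 22 (mod 29), so λ ≡ 11.
  x = λ² - 10 - 14 = 121 - 24 ≡ 10; y = λ·(10 - 10) - 13 ≡ 16. → (10, 16)
4G: (10, 16) + (14, 28). λ = (28 - 16)/(14 - 10) ≡ 12/4 mod 29. 4⁻¹ ≡ 22 (mod 29) since 4·22 = 88 ≡ 1, so λ ≡ 3.
  x = λ² - 10 - 14 = 9 - 24 ≡ 14; y = λ·(10 - 14) - 16 ≡ 1. → (14, 1)

(14, 1)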